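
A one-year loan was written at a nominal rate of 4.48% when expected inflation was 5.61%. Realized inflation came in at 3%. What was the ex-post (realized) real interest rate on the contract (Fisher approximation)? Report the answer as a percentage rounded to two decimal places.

Ex-post: 4.48% − 3% = 1.480%
So the realized real rate is 1.48%.

1.48%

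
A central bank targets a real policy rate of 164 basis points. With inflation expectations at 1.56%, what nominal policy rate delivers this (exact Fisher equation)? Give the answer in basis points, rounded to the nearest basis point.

323 basis points

(1 + i) = (1 + r)(1 + π) = 1.01640 × 1.01560 = 1.03225584
i = 1.03225584 − 1, so the required nominal rate is 323 basis points.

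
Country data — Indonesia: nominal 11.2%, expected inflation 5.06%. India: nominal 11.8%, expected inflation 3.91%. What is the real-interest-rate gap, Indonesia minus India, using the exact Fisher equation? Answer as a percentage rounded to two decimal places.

-1.75%

Indonesia: (1 + 0.1120)/(1 + 0.0506) − 1 = 5.8443%
India: (1 + 0.1180)/(1 + 0.0391) − 1 = 7.5931%
Differential = 5.8443% − 7.5931% = -1.7488% → -1.75%.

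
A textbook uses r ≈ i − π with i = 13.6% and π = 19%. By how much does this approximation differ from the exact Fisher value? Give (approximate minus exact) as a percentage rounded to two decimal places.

Approximate: r ≈ 13.600% − 19.000% = -5.4000%
Exact: (1 + 0.1360)/(1 + 0.1900) − 1 = -4.5378%
Error = -5.4000% − (-4.5378%) = -0.8622% → -0.86%.

-0.86%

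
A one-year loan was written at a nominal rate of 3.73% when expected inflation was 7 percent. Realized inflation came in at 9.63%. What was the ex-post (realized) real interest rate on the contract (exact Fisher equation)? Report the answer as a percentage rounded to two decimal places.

-5.38%

Ex-post: (1 + 0.0373)/(1 + 0.0963) − 1 = -5.3817%
So the realized real rate is -5.38%.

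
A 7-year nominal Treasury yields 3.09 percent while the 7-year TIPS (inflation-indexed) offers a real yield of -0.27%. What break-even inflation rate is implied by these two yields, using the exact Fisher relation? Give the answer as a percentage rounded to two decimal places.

3.37%

(1 + π) = (1 + i)/(1 + r) = 1.03090 / 0.99730 = 1.033691
Break-even inflation = 1.033691 − 1 → 3.37%.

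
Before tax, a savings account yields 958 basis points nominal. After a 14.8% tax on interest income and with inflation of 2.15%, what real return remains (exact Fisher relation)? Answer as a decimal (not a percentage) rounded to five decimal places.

After-tax nominal return = 9.58% × (1 − 0.148) = 8.16216%.
1 + r = 1.0816216 / 1.02150 = 1.058856
After-tax real rate = 1.058856 − 1 → 0.05886.

0.05886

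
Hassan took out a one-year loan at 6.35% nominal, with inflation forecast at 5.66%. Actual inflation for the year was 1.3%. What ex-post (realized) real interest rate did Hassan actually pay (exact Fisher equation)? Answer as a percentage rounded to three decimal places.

4.985%

Ex-post: (1 + 0.0635)/(1 + 0.0130) − 1 = 4.9852%
So the realized real rate is 4.985%.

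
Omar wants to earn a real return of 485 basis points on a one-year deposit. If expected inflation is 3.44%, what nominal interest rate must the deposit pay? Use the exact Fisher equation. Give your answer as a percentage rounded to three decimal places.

(1 + i) = (1 + r)(1 + π) = 1.04850 × 1.03440 = 1.0845684
i = 1.0845684 − 1, so the required nominal rate is 8.457%.

8.457%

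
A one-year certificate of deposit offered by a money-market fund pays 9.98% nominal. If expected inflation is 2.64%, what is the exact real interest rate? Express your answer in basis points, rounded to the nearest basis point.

By the Fisher equation, 1 + r = (1 + i)/(1 + π).
1 + r = 1.09980 / 1.02640 = 1.071512
r = 1.071512 − 1 = 7.1512%, i.e. 715 basis points.

715 basis points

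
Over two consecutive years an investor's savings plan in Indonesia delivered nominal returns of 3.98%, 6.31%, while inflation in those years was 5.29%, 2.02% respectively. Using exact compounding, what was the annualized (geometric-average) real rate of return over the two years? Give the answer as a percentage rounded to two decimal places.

1.44%

Nominal growth factor = 1.0398 × 1.0631 = 1.10541138
Price-level growth factor = 1.0529 × 1.0202 = 1.07416858
Real growth factor = 1.10541138 / 1.07416858 = 1.02908556
Annualized real rate = 1.02908556^(1/2) − 1 = 1.4439% → 1.44%.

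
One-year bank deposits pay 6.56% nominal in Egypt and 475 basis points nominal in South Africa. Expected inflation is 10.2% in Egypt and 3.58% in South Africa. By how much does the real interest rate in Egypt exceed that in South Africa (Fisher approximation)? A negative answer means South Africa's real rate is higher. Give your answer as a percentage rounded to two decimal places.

Egypt: 6.56% − 10.2% = -3.640%
South Africa: 4.75% − 3.58% = 1.170%
Differential = -4.810% → -4.81%.

-4.81%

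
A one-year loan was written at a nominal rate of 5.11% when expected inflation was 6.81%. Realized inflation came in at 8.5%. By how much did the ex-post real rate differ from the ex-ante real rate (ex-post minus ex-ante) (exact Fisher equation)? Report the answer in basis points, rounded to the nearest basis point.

Ex-ante: (1 + 0.0511)/(1 + 0.0681) − 1 = -1.5916%
Ex-post: (1 + 0.0511)/(1 + 0.0850) − 1 = -3.1244%
Difference (ex-post − ex-ante) = -1.5328% → -153 basis points.

-153 basis points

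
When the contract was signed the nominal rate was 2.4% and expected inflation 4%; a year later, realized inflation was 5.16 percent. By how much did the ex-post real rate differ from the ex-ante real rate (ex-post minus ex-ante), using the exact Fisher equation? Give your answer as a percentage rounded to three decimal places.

-1.086%

Ex-ante: (1 + 0.0240)/(1 + 0.0400) − 1 = -1.5385%
Ex-post: (1 + 0.0240)/(1 + 0.0516) − 1 = -2.6246%
Difference (ex-post − ex-ante) = -1.0861% → -1.086%.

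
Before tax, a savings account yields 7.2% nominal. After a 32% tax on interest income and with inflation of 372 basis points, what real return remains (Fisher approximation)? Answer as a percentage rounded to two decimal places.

After-tax nominal return = 7.2% × (1 − 0.32) = 4.8960%.
r ≈ 4.8960% − 3.72% → 1.18%.

1.18%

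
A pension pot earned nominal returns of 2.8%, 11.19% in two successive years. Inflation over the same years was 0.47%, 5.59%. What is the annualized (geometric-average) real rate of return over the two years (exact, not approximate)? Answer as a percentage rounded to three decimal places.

3.801%

Compound the nominal returns: 1.0280 × 1.1119 = 1.14303320.
Compound inflation: 1.0047 × 1.0559 = 1.06086273.
Deflate: 1.14303320 / 1.06086273 = 1.07745627.
Annualized real rate = 1.07745627^(1/2) − 1 = 3.8006% → 3.801%.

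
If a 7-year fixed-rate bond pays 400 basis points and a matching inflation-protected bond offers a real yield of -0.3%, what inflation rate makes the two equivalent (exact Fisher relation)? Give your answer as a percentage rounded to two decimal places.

4.31%

(1 + π) = (1 + i)/(1 + r) = 1.04000 / 0.99700 = 1.043129
Break-even inflation = 1.043129 − 1 → 4.31%.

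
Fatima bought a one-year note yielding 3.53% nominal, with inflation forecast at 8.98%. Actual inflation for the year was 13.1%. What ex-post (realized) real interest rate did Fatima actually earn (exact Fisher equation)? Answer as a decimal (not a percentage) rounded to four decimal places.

Ex-post: (1 + 0.0353)/(1 + 0.1310) − 1 = -8.4615%
So the realized real rate is -0.0846.

-0.0846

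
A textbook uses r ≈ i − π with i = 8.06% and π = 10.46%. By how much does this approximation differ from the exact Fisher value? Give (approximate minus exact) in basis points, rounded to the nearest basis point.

Approximate: r ≈ 8.060% − 10.460% = -2.4000%
Exact: (1 + 0.0806)/(1 + 0.1046) − 1 = -2.1727%
Error = -2.4000% − (-2.1727%) = -0.2273% → -23 basis points.

-23 basis points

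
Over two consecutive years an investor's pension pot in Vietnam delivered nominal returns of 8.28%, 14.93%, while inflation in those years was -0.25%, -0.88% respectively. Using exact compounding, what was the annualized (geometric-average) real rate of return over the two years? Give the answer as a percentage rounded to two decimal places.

Compound the nominal returns: 1.0828 × 1.1493 = 1.24446204.
Compound inflation: 0.9975 × 0.9912 = 0.98872200.
Deflate: 1.24446204 / 0.98872200 = 1.25865718.
Annualized real rate = 1.25865718^(1/2) − 1 = 12.1899% → 12.19%.

12.19%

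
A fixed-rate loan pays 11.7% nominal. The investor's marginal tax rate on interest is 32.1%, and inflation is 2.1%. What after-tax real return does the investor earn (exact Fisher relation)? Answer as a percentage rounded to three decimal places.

After-tax nominal return = 11.7% × (1 − 0.321) = 7.9443%.
1 + r = 1.079443 / 1.02100 = 1.057241
After-tax real rate = 1.057241 − 1 → 5.724%.

5.724%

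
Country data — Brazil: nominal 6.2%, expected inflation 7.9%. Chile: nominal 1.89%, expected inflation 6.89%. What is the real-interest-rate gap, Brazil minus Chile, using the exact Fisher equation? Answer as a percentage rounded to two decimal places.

3.10%

Brazil: (1 + 0.0620)/(1 + 0.0790) − 1 = -1.5755%
Chile: (1 + 0.0189)/(1 + 0.0689) − 1 = -4.6777%
Differential = -1.5755% − (-4.6777%) = 3.1022% → 3.10%.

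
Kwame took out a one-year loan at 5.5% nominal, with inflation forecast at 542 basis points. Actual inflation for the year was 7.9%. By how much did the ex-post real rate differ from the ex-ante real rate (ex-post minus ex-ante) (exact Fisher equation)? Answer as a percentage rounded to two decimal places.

-2.30%

Ex-ante: (1 + 0.0550)/(1 + 0.0542) − 1 = 0.0759%
Ex-post: (1 + 0.0550)/(1 + 0.0790) − 1 = -2.2243%
Difference (ex-post − ex-ante) = -2.3002% → -2.30%.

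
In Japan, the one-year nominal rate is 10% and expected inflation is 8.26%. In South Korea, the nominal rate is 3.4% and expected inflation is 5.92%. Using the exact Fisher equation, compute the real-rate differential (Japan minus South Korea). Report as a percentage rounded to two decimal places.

3.99%

Japan: (1 + 0.1000)/(1 + 0.0826) − 1 = 1.6072%
South Korea: (1 + 0.0340)/(1 + 0.0592) − 1 = -2.3792%
Differential = 1.6072% − (-2.3792%) = 3.9864% → 3.99%.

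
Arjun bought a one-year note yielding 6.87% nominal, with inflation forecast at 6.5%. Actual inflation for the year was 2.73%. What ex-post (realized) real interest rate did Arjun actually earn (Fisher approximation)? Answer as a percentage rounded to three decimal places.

4.140%

Ex-post: 6.87% − 2.73% = 4.140%
So the realized real rate is 4.140%.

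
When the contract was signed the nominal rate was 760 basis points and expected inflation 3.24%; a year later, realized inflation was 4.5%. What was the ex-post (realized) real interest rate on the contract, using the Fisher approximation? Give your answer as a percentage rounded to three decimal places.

Ex-post: 7.6% − 4.5% = 3.100%
So the realized real rate is 3.100%.

3.100%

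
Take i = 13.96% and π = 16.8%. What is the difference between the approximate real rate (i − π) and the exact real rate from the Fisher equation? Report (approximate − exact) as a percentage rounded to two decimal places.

Approximate: r ≈ 13.960% − 16.800% = -2.8400%
Exact: (1 + 0.1396)/(1 + 0.1680) − 1 = -2.4315%
Error = -2.8400% − (-2.4315%) = -0.4085% → -0.41%.

-0.41%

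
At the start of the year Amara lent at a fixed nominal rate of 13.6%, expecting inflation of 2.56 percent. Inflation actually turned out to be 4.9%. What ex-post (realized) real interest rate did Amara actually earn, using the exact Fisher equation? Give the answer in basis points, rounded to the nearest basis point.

829 basis points

Ex-post: (1 + 0.1360)/(1 + 0.0490) − 1 = 8.2936%
So the realized real rate is 829 basis points.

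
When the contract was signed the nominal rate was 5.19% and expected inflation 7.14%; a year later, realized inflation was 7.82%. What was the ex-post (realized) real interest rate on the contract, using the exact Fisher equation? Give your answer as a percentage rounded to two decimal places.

-2.44%

Ex-post: (1 + 0.0519)/(1 + 0.0782) − 1 = -2.4393%
So the realized real rate is -2.44%.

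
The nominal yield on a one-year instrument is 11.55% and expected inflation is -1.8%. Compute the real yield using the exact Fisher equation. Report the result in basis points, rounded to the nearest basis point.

1359 basis points

By the Fisher equation, 1 + r = (1 + i)/(1 + π).
1 + r = 1.11550 / 0.98200 = 1.135947
r = 1.135947 − 1 = 13.5947%, i.e. 1359 basis points.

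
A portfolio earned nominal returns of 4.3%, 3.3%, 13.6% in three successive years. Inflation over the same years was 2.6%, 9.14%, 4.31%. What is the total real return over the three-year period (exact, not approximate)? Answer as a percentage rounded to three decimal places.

4.787%

Nominal growth factor = 1.0430 × 1.0330 × 1.1360 = 1.223948
Price-level growth factor = 1.0260 × 1.0914 × 1.0431 = 1.168039
Real growth factor = 1.223948 / 1.168039 = 1.047866
Total real return = 1.047866 − 1 → 4.787%.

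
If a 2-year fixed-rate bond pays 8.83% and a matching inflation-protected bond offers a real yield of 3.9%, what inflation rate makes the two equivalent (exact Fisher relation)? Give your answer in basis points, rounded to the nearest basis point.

(1 + π) = (1 + i)/(1 + r) = 1.08830 / 1.03900 = 1.047449
Break-even inflation = 1.047449 − 1 → 474 basis points.

474 basis points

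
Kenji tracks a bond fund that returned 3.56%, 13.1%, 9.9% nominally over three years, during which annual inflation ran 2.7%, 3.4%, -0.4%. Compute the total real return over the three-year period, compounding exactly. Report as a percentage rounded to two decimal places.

Compound the nominal returns: 1.0356 × 1.1310 × 1.0990 = 1.287219.
Compound inflation: 1.0270 × 1.0340 × 0.9960 = 1.057670.
Deflate: 1.287219 / 1.057670 = 1.217032.
Total real return = 1.217032 − 1 → 21.70%.

21.70%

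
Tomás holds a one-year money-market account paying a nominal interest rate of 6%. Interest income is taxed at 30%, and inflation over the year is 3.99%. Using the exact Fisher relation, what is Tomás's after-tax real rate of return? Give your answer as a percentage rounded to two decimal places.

After-tax nominal return = 6% × (1 − 0.3) = 4.2000%.
1 + r = 1.04200 / 1.03990 = 1.002019
After-tax real rate = 1.002019 − 1 → 0.20%.

0.20%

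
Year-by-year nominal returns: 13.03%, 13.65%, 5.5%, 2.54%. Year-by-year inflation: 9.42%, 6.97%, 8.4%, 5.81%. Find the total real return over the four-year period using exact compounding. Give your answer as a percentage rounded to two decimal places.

3.51%

Nominal growth factor = 1.1303 × 1.1365 × 1.0550 × 1.0254 = 1.389661
Price-level growth factor = 1.0942 × 1.0697 × 1.0840 × 1.0581 = 1.342501
Real growth factor = 1.389661 / 1.342501 = 1.035128
Total real return = 1.035128 − 1 → 3.51%.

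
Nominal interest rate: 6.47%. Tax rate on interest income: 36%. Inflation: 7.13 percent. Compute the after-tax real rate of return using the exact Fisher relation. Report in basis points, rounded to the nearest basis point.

-279 basis points

After-tax nominal return = 6.47% × (1 − 0.36) = 4.1408%.
1 + r = 1.041408 / 1.07130 = 0.972097
After-tax real rate = 0.972097 − 1 → -279 basis points.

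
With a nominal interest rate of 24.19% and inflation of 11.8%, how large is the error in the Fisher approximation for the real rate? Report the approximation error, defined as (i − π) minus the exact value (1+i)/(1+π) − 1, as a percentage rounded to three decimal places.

1.308%

Approximate: r ≈ 24.190% − 11.800% = 12.3900%
Exact: (1 + 0.2419)/(1 + 0.1180) − 1 = 11.0823%
Error = 12.3900% − 11.0823% = 1.3077% → 1.308%.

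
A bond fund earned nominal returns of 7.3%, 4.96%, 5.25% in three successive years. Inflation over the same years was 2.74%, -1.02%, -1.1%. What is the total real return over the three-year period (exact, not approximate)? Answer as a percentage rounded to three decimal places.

17.859%

Nominal growth factor = 1.0730 × 1.0496 × 1.0525 = 1.185347
Price-level growth factor = 1.0274 × 0.9898 × 0.9890 = 1.005734
Real growth factor = 1.185347 / 1.005734 = 1.178589
Total real return = 1.178589 − 1 → 17.859%.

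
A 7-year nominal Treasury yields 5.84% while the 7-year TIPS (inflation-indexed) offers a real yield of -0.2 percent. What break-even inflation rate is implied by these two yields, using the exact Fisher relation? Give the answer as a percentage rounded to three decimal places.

(1 + π) = (1 + i)/(1 + r) = 1.05840 / 0.99800 = 1.060521
Break-even inflation = 1.060521 − 1 → 6.052%.

6.052%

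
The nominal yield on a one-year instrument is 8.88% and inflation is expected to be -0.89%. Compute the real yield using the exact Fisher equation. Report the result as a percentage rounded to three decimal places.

9.858%

1 + r = 1.08880 / 0.99110 = 1.098577
r = 1.098577 − 1 = 9.8577%, i.e. 9.858%.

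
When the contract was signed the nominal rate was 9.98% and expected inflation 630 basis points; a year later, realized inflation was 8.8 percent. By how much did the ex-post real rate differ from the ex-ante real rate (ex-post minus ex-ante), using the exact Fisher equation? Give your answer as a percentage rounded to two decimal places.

Ex-ante: (1 + 0.0998)/(1 + 0.0630) − 1 = 3.4619%
Ex-post: (1 + 0.0998)/(1 + 0.0880) − 1 = 1.0846%
Difference (ex-post − ex-ante) = -2.3773% → -2.38%.

-2.38%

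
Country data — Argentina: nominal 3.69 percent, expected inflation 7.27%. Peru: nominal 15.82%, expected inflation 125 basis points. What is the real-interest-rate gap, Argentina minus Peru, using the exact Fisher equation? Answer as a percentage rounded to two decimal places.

Argentina: (1 + 0.0369)/(1 + 0.0727) − 1 = -3.3374%
Peru: (1 + 0.1582)/(1 + 0.0125) − 1 = 14.3901%
Differential = -3.3374% − 14.3901% = -17.7275% → -17.73%.

-17.73%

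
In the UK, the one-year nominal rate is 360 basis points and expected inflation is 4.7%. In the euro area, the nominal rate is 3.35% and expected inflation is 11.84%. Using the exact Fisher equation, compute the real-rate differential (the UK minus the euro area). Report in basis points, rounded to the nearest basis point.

The UK: (1 + 0.0360)/(1 + 0.0470) − 1 = -1.0506%
The euro area: (1 + 0.0335)/(1 + 0.1184) − 1 = -7.5912%
Differential = -1.0506% − (-7.5912%) = 6.5406% → 654 basis points.

654 basis points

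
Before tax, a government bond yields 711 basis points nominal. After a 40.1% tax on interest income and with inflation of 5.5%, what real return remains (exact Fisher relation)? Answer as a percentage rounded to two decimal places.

-1.18%

After-tax nominal return = 7.11% × (1 − 0.401) = 4.25889%.
1 + r = 1.0425889 / 1.05500 = 0.988236
After-tax real rate = 0.988236 − 1 → -1.18%.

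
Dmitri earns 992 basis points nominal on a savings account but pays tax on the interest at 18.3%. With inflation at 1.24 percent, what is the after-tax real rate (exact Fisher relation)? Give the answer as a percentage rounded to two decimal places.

6.78%

After-tax nominal return = 9.92% × (1 − 0.183) = 8.10464%.
1 + r = 1.0810464 / 1.01240 = 1.067806
After-tax real rate = 1.067806 − 1 → 6.78%.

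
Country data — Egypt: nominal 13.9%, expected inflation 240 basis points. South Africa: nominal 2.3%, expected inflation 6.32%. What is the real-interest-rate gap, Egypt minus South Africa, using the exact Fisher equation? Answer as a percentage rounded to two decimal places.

Egypt: (1 + 0.1390)/(1 + 0.0240) − 1 = 11.2305%
South Africa: (1 + 0.0230)/(1 + 0.0632) − 1 = -3.7810%
Differential = 11.2305% − (-3.7810%) = 15.0115% → 15.01%.

15.01%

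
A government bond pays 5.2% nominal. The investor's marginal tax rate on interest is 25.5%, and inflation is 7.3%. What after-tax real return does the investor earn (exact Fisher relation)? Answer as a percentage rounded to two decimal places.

-3.19%

After-tax nominal return = 5.2% × (1 − 0.255) = 3.8740%.
1 + r = 1.03874 / 1.07300 = 0.968071
After-tax real rate = 0.968071 − 1 → -3.19%.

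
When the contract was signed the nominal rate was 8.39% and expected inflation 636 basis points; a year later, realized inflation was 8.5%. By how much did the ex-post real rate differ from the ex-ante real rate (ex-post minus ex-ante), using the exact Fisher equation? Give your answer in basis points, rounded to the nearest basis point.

Ex-ante: (1 + 0.0839)/(1 + 0.0636) − 1 = 1.9086%
Ex-post: (1 + 0.0839)/(1 + 0.0850) − 1 = -0.1014%
Difference (ex-post − ex-ante) = -2.0100% → -201 basis points.

-201 basis points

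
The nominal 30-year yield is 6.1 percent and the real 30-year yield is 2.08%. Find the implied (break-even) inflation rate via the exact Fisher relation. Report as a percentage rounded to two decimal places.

(1 + π) = (1 + i)/(1 + r) = 1.06100 / 1.02080 = 1.039381
Break-even inflation = 1.039381 − 1 → 3.94%.

3.94%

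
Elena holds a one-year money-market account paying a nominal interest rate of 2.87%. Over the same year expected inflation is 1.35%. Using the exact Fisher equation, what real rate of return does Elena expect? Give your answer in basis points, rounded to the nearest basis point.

150 basis points

By the Fisher equation, 1 + r = (1 + i)/(1 + π).
1 + r = 1.02870 / 1.01350 = 1.014998
r = 1.014998 − 1 = 1.4998%, i.e. 150 basis points.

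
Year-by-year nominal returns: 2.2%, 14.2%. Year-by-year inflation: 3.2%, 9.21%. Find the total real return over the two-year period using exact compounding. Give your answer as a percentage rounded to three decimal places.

Compound the nominal returns: 1.0220 × 1.1420 = 1.167124.
Compound inflation: 1.0320 × 1.0921 = 1.127047.
Deflate: 1.167124 / 1.127047 = 1.035559.
Total real return = 1.035559 − 1 → 3.556%.

3.556%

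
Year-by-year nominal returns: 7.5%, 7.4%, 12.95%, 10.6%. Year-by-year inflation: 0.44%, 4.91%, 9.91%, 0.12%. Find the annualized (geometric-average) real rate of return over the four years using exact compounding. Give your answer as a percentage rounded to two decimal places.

5.61%

Compound the nominal returns: 1.0750 × 1.0740 × 1.1295 × 1.1060 = 1.44229503.
Compound inflation: 1.0044 × 1.0491 × 1.0991 × 1.0012 = 1.15952907.
Deflate: 1.44229503 / 1.15952907 = 1.24386277.
Annualized real rate = 1.24386277^(1/4) − 1 = 5.6071% → 5.61%.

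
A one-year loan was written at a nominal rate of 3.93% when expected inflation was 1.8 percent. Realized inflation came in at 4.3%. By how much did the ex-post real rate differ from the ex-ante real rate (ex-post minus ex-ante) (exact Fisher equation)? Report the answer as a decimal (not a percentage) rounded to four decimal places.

-0.0245

Ex-ante: (1 + 0.0393)/(1 + 0.0180) − 1 = 2.0923%
Ex-post: (1 + 0.0393)/(1 + 0.0430) − 1 = -0.3547%
Difference (ex-post − ex-ante) = -2.4471% → -0.0245.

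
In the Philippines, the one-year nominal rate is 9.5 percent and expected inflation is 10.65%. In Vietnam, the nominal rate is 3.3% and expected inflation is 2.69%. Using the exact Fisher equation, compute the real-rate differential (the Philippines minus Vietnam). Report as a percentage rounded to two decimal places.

The Philippines: (1 + 0.0950)/(1 + 0.1065) − 1 = -1.0393%
Vietnam: (1 + 0.0330)/(1 + 0.0269) − 1 = 0.5940%
Differential = -1.0393% − 0.5940% = -1.6333% → -1.63%.

-1.63%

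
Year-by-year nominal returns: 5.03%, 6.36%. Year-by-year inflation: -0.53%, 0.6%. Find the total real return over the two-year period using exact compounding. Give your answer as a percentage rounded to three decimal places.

11.635%

Compound the nominal returns: 1.0503 × 1.0636 = 1.117099.
Compound inflation: 0.9947 × 1.0060 = 1.000668.
Deflate: 1.117099 / 1.000668 = 1.116353.
Total real return = 1.116353 − 1 → 11.635%.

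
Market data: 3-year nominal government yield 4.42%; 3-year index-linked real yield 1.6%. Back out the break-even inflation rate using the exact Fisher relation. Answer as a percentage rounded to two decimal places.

(1 + π) = (1 + i)/(1 + r) = 1.04420 / 1.01600 = 1.027756
Break-even inflation = 1.027756 − 1 → 2.78%.

2.78%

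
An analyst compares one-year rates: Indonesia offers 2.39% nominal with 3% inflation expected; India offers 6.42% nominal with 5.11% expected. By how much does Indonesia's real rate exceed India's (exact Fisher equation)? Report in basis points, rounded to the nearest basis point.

-184 basis points

Indonesia: (1 + 0.0239)/(1 + 0.0300) − 1 = -0.5922%
India: (1 + 0.0642)/(1 + 0.0511) − 1 = 1.2463%
Differential = -0.5922% − 1.2463% = -1.8385% → -184 basis points.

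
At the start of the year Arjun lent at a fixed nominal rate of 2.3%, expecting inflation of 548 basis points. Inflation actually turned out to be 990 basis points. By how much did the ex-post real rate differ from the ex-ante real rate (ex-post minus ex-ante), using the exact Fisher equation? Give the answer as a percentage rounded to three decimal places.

Ex-ante: (1 + 0.0230)/(1 + 0.0548) − 1 = -3.0148%
Ex-post: (1 + 0.0230)/(1 + 0.0990) − 1 = -6.9154%
Difference (ex-post − ex-ante) = -3.9006% → -3.901%.

-3.901%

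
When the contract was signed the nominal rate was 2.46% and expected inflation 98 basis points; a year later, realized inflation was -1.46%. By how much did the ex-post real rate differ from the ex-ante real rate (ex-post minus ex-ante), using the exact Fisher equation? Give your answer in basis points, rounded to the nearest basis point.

Ex-ante: (1 + 0.0246)/(1 + 0.0098) − 1 = 1.4656%
Ex-post: (1 + 0.0246)/(1 − 0.0146) − 1 = 3.9781%
Difference (ex-post − ex-ante) = 2.5124% → 251 basis points.

251 basis points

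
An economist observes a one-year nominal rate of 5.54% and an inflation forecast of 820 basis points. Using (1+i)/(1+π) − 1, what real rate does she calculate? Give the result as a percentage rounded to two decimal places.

-2.46%

By the Fisher identity, 1 + r = (1 + i)/(1 + π).
1 + r = 1.05540 / 1.08200 = 0.975416
r = 0.975416 − 1 = -2.4584%, i.e. -2.46%.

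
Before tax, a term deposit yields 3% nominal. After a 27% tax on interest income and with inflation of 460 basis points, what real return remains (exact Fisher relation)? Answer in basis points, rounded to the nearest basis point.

After-tax nominal return = 3% × (1 − 0.27) = 2.1900%.
1 + r = 1.02190 / 1.04600 = 0.976960
After-tax real rate = 0.976960 − 1 → -230 basis points.

-230 basis points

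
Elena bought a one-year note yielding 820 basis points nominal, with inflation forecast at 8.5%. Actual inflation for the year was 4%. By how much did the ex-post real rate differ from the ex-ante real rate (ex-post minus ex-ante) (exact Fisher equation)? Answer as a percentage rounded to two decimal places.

4.31%

Ex-ante: (1 + 0.0820)/(1 + 0.0850) − 1 = -0.27650%
Ex-post: (1 + 0.0820)/(1 + 0.0400) − 1 = 4.03846%
Difference (ex-post − ex-ante) = 4.31496% → 4.31%.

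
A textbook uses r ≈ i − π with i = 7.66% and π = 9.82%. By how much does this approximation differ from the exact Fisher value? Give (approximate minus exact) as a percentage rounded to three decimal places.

-0.193%

Approximate: r ≈ 7.660% − 9.820% = -2.1600%
Exact: (1 + 0.0766)/(1 + 0.0982) − 1 = -1.9669%
Error = -2.1600% − (-1.9669%) = -0.1931% → -0.193%.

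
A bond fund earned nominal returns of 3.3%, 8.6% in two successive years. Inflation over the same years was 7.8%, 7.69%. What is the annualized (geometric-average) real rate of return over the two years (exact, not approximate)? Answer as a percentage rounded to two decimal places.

Compound the nominal returns: 1.0330 × 1.0860 = 1.12183800.
Compound inflation: 1.0780 × 1.0769 = 1.16089820.
Deflate: 1.12183800 / 1.16089820 = 0.96635347.
Annualized real rate = 0.96635347^(1/2) − 1 = -1.6967% → -1.70%.

-1.70%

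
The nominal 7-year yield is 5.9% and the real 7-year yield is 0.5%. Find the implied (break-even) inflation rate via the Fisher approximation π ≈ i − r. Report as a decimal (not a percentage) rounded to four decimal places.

π ≈ i − r = 5.9% − 0.5% → 0.0540.

0.0540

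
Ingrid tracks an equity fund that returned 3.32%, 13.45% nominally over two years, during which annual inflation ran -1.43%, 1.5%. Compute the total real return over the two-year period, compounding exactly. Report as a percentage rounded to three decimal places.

17.160%

Nominal growth factor = 1.0332 × 1.1345 = 1.172165
Price-level growth factor = 0.9857 × 1.0150 = 1.000486
Real growth factor = 1.172165 / 1.000486 = 1.171597
Total real return = 1.171597 − 1 → 17.160%.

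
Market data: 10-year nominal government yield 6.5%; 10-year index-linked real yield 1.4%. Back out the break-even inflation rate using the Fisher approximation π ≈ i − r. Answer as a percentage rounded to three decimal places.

π ≈ i − r = 6.5% − 1.4% → 5.100%.

5.100%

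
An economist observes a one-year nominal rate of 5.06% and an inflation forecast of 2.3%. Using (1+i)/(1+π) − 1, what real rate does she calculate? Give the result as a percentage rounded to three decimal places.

2.698%

By the Fisher equation, 1 + r = (1 + i)/(1 + π).
1 + r = 1.05060 / 1.02300 = 1.026979
r = 1.026979 − 1 = 2.6979%, i.e. 2.698%.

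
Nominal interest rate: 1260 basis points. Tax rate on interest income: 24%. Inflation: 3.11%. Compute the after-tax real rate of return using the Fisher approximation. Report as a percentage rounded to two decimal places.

6.47%

After-tax nominal return = 12.6% × (1 − 0.24) = 9.5760%.
r ≈ 9.5760% − 3.11% → 6.47%.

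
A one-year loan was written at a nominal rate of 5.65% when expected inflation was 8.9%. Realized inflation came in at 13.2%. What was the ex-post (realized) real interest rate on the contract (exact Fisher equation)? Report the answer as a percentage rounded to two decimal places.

-6.67%

Ex-post: (1 + 0.0565)/(1 + 0.1320) − 1 = -6.6696%
So the realized real rate is -6.67%.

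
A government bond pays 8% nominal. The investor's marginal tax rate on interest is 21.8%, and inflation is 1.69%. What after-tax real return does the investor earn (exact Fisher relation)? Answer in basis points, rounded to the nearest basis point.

449 basis points

After-tax nominal return = 8% × (1 − 0.218) = 6.2560%.
1 + r = 1.06256 / 1.01690 = 1.044901
After-tax real rate = 1.044901 − 1 → 449 basis points.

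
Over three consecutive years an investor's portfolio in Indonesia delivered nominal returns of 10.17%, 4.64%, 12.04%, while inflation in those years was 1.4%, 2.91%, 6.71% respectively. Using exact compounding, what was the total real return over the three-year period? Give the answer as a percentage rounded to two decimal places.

15.99%

Compound the nominal returns: 1.1017 × 1.0464 × 1.1204 = 1.291618.
Compound inflation: 1.0140 × 1.0291 × 1.0671 = 1.113527.
Deflate: 1.291618 / 1.113527 = 1.159935.
Total real return = 1.159935 − 1 → 15.99%.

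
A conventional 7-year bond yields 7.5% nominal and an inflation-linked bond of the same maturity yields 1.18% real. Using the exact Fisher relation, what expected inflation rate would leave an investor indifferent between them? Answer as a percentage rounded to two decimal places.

6.25%

(1 + π) = (1 + i)/(1 + r) = 1.07500 / 1.01180 = 1.062463
Break-even inflation = 1.062463 − 1 → 6.25%.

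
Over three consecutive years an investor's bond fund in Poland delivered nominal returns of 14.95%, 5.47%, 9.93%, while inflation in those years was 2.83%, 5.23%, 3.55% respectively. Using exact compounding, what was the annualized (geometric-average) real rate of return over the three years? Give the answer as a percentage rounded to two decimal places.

Compound the nominal returns: 1.1495 × 1.0547 × 1.0993 = 1.33276675.
Compound inflation: 1.0283 × 1.0523 × 1.0355 = 1.12049393.
Deflate: 1.33276675 / 1.12049393 = 1.18944575.
Annualized real rate = 1.18944575^(1/3) − 1 = 5.9534% → 5.95%.

5.95%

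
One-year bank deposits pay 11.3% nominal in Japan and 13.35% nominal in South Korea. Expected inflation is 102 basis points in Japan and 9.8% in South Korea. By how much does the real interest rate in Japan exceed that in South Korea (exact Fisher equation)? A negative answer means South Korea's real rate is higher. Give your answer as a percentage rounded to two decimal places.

Japan: (1 + 0.1130)/(1 + 0.0102) − 1 = 10.1762%
South Korea: (1 + 0.1335)/(1 + 0.0980) − 1 = 3.2332%
Differential = 10.1762% − 3.2332% = 6.9431% → 6.94%.

6.94%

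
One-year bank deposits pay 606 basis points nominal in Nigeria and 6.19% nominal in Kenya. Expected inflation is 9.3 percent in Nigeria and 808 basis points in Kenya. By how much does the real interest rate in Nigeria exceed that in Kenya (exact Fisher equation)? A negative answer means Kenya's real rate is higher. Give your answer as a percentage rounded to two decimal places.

Nigeria: (1 + 0.0606)/(1 + 0.0930) − 1 = -2.9643%
Kenya: (1 + 0.0619)/(1 + 0.0808) − 1 = -1.7487%
Differential = -2.9643% − (-1.7487%) = -1.2156% → -1.22%.

-1.22%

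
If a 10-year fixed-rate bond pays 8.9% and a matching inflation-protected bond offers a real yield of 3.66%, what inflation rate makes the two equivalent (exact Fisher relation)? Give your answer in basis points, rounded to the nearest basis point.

505 basis points

(1 + π) = (1 + i)/(1 + r) = 1.08900 / 1.03660 = 1.0505499
Break-even inflation = 1.0505499 − 1 → 505 basis points.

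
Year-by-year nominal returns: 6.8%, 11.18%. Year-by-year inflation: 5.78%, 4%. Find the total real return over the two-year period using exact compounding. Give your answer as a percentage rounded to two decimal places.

7.93%

Nominal growth factor = 1.0680 × 1.1118 = 1.187402
Price-level growth factor = 1.0578 × 1.0400 = 1.100112
Real growth factor = 1.187402 / 1.100112 = 1.079347
Total real return = 1.079347 − 1 → 7.93%.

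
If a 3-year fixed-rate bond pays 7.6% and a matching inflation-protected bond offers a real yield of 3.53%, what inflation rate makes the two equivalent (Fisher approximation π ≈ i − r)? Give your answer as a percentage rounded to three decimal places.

π ≈ i − r = 7.6% − 3.53% → 4.070%.

4.070%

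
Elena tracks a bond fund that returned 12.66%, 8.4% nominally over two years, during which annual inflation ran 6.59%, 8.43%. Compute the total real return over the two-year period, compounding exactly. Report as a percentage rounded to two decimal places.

5.67%

Nominal growth factor = 1.1266 × 1.0840 = 1.221234
Price-level growth factor = 1.0659 × 1.0843 = 1.155755
Real growth factor = 1.221234 / 1.155755 = 1.056655
Total real return = 1.056655 − 1 → 5.67%.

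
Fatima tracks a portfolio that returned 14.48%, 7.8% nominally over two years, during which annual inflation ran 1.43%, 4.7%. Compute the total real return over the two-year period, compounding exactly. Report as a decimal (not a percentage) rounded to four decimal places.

0.1621

Compound the nominal returns: 1.1448 × 1.0780 = 1.234094.
Compound inflation: 1.0143 × 1.0470 = 1.061972.
Deflate: 1.234094 / 1.061972 = 1.162078.
Total real return = 1.162078 − 1 → 0.1621.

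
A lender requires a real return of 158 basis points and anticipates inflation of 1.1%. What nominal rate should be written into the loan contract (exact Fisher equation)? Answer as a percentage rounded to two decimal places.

(1 + i) = (1 + r)(1 + π) = 1.01580 × 1.01100 = 1.0269738
i = 1.0269738 − 1, so the required nominal rate is 2.70%.

2.70%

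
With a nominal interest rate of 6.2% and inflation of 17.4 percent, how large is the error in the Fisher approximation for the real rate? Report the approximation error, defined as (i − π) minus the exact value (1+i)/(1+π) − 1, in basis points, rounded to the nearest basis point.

-166 basis points

Approximate: r ≈ 6.200% − 17.400% = -11.2000%
Exact: (1 + 0.0620)/(1 + 0.1740) − 1 = -9.5400%
Error = -11.2000% − (-9.5400%) = -1.6600% → -166 basis points.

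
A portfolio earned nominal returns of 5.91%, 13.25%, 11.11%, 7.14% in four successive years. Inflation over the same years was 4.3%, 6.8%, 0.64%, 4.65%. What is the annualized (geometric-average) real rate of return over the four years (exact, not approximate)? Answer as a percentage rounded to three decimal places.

5.034%

Compound the nominal returns: 1.0591 × 1.1325 × 1.1111 × 1.0714 = 1.42784139.
Compound inflation: 1.0430 × 1.0680 × 1.0064 × 1.0465 = 1.17318208.
Deflate: 1.42784139 / 1.17318208 = 1.21706717.
Annualized real rate = 1.21706717^(1/4) − 1 = 5.0337% → 5.034%.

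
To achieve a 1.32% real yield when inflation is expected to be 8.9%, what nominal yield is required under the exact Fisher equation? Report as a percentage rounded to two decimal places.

10.34%

(1 + i) = (1 + r)(1 + π) = 1.01320 × 1.08900 = 1.1033748
i = 1.1033748 − 1, so the required nominal rate is 10.34%.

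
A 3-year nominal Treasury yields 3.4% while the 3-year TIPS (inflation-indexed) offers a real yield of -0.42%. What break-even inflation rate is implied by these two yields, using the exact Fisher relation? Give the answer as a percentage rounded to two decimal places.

(1 + π) = (1 + i)/(1 + r) = 1.03400 / 0.99580 = 1.038361
Break-even inflation = 1.038361 − 1 → 3.84%.

3.84%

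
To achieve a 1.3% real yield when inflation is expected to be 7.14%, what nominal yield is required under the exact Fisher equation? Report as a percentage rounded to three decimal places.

(1 + i) = (1 + r)(1 + π) = 1.01300 × 1.07140 = 1.0853282
i = 1.0853282 − 1, so the required nominal rate is 8.533%.

8.533%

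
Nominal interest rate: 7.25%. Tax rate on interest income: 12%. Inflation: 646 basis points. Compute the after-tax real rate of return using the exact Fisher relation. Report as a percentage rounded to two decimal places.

-0.08%

After-tax nominal return = 7.25% × (1 − 0.12) = 6.3800%.
1 + r = 1.06380 / 1.06460 = 0.999249
After-tax real rate = 0.999249 − 1 → -0.08%.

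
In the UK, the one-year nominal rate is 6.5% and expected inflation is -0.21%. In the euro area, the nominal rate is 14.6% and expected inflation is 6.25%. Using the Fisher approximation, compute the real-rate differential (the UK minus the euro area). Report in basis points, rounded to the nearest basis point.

The UK: 6.5% − (-0.21%) = 6.710%
The euro area: 14.6% − 6.25% = 8.350%
Differential = -1.640% → -164 basis points.

-164 basis points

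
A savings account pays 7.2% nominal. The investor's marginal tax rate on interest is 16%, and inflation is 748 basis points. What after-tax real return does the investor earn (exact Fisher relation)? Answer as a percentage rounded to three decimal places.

-1.332%

After-tax nominal return = 7.2% × (1 − 0.16) = 6.0480%.
1 + r = 1.06048 / 1.07480 = 0.986677
After-tax real rate = 0.986677 − 1 → -1.332%.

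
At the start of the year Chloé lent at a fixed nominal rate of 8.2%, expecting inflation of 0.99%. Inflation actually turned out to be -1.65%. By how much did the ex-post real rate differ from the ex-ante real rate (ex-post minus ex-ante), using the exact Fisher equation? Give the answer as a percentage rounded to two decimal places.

Ex-ante: (1 + 0.0820)/(1 + 0.0099) − 1 = 7.1393%
Ex-post: (1 + 0.0820)/(1 − 0.0165) − 1 = 10.0153%
Difference (ex-post − ex-ante) = 2.8759% → 2.88%.

2.88%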